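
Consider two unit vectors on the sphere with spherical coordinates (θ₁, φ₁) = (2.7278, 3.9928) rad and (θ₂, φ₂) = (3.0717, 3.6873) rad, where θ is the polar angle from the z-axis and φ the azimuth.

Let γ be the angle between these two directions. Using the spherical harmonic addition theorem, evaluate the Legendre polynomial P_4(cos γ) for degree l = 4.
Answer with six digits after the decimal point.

Term-by-term m-sum for l=4 (normalisation 4π/9 = 1.396263):
  [-4]  conj(Y_{4,-4})(Ω₁) = (-0.011168, -0.003010) ; Y_{4,-4}(Ω₂) = (-0.000006, -0.000009) ; Δ = (0.000000, 0.000000)
  [-3]  conj(Y_{4,-3})(Ω₁) = (-0.061988, 0.041323) ; Y_{4,-3}(Ω₂) = (-0.000028, -0.000424) ; Δ = (0.000019, 0.000025)
  [-2]  conj(Y_{4,-2})(Ω₁) = (-0.034554, 0.261015) ; Y_{4,-2}(Ω₂) = (0.004489, -0.008636) ; Δ = (0.002099, 0.001470)
  [-1]  conj(Y_{4,-1})(Ω₁) = (0.329249, 0.375709) ; Y_{4,-1}(Ω₂) = (0.111722, -0.067839) ; Δ = (0.062272, 0.019639)
  [+0]  conj(Y_{4,0})(Ω₁) = (0.258957, -0.000000) ; Y_{4,0}(Ω₂) = (0.825736, 0.000000) ; Δ = (0.213830, 0.000000)
  [+1]  conj(Y_{4,1})(Ω₁) = (-0.329249, 0.375709) ; Y_{4,1}(Ω₂) = (-0.111722, -0.067839) ; Δ = (0.062272, -0.019639)
  [+2]  conj(Y_{4,2})(Ω₁) = (-0.034554, -0.261015) ; Y_{4,2}(Ω₂) = (0.004489, 0.008636) ; Δ = (0.002099, -0.001470)
  [+3]  conj(Y_{4,3})(Ω₁) = (0.061988, 0.041323) ; Y_{4,3}(Ω₂) = (0.000028, -0.000424) ; Δ = (0.000019, -0.000025)
  [+4]  conj(Y_{4,4})(Ω₁) = (-0.011168, 0.003010) ; Y_{4,4}(Ω₂) = (-0.000006, 0.000009) ; Δ = (0.000000, -0.000000)
Accumulated sum (0.342611, 0.000000); after 4π/(2l+1) scaling, (0.478375, 0.000000) ⇒ P_4 = 0.478375

0.478375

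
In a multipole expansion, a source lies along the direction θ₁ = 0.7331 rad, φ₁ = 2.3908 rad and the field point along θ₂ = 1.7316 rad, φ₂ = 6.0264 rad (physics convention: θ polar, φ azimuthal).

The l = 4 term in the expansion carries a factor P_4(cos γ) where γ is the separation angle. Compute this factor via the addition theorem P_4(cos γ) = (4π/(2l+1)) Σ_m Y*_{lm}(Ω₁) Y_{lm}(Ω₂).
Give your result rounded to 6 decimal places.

-0.411647

Term-by-term m-sum for l=4 (normalisation 4π/9 = 1.396263):
  m=-4: Y*=-0.087889-0.012244i  Y=+0.217322+0.359561i  product -0.014698-0.034262i
  m=-3: Y*=+0.175597+0.216444i  Y=-0.138330-0.134230i  product +0.004763-0.053511i
  m=-2: Y*=+0.029684-0.428208i  Y=-0.232953-0.131399i  product -0.063181+0.095852i
  m=-1: Y*=-0.148855+0.138893i  Y=+0.203976+0.053561i  product -0.037802+0.020358i
  m=+0: Y*=-0.306102-0.000000i  Y=+0.238433+0.000000i  product -0.072985-0.000000i
  m=+1: Y*=+0.148855+0.138893i  Y=-0.203976+0.053561i  product -0.037802-0.020358i
  m=+2: Y*=+0.029684+0.428208i  Y=-0.232953+0.131399i  product -0.063181-0.095852i
  m=+3: Y*=-0.175597+0.216444i  Y=+0.138330-0.134230i  product +0.004763+0.053511i
  m=+4: Y*=-0.087889+0.012244i  Y=+0.217322-0.359561i  product -0.014698+0.034262i
Σ over m = -0.294821+0.000000i; ×(4π/9) → -0.411647+0.000000i. Real part: -0.411647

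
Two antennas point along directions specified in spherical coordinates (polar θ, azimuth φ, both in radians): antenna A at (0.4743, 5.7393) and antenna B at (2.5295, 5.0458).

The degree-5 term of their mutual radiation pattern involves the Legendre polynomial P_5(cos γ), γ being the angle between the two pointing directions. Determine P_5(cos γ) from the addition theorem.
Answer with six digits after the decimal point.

-0.029233

Expand P_5 via completeness: Σ_{m} conj(Y_{5,m}) at Ω₁ times Y_{5,m} at Ω₂ —
  m=-5: -0.008413-0.003779i × +0.028932-0.002794i = -0.000254-0.000086i  (running Σ = -0.000254-0.000086i)
  m=-4: -0.032300-0.046735i × -0.030760+0.127265i = +0.006941-0.002673i  (running Σ = +0.006687-0.002759i)
  m=-3: -0.012273-0.201410i × -0.277729-0.178236i = -0.032490+0.058125i  (running Σ = -0.025803+0.055366i)
  m=-2: +0.200730-0.382735i × +0.363285-0.285940i = -0.036517-0.196439i  (running Σ = -0.062320-0.141073i)
  m=-1: +0.384674-0.232621i × +0.062929+0.181696i = +0.066473+0.055255i  (running Σ = +0.004154-0.085818i)
  m=0: -0.097788-0.000000i × +0.346629+0.000000i = -0.033896-0.000000i  (running Σ = -0.029743-0.085818i)
  m=1: -0.384674-0.232621i × -0.062929+0.181696i = +0.066473-0.055255i  (running Σ = +0.036731-0.141073i)
  m=2: +0.200730+0.382735i × +0.363285+0.285940i = -0.036517+0.196439i  (running Σ = +0.000214+0.055366i)
  m=3: +0.012273-0.201410i × +0.277729-0.178236i = -0.032490-0.058125i  (running Σ = -0.032276-0.002759i)
  m=4: -0.032300+0.046735i × -0.030760-0.127265i = +0.006941+0.002673i  (running Σ = -0.025335-0.000086i)
  m=5: +0.008413-0.003779i × -0.028932-0.002794i = -0.000254+0.000086i  (running Σ = -0.025589+0.000000i)
Accumulated sum -0.025589+0.000000i; after 4π/(2l+1) scaling, -0.029233+0.000000i ⇒ P_5 = -0.029233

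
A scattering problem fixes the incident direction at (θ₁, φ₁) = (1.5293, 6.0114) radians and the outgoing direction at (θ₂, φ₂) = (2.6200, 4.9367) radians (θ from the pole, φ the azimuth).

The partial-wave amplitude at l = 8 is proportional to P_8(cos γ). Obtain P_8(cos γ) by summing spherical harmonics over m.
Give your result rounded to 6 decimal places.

Addition theorem: P_8(cos γ) = (4π/17) Σ_m Y*_{lm}(Ω₁) Y_{lm}(Ω₂), m = −8…8:
  m=-8: Y*=(-0.290506, -0.421471)  Y=(-0.000434, -0.001909)  product (-0.000679, 0.000738)
  m=-7: Y*=(-0.027685, -0.080381)  Y=(0.013629, 0.000008)  product (-0.000377, -0.001096)
  m=-6: Y*=(0.021845, 0.364155)  Y=(-0.013201, 0.057698)  product (-0.021299, -0.003547)
  m=-5: Y*=(-0.021007, 0.097664)  Y=(-0.161410, -0.077819)  product (0.010991, -0.014129)
  m=-4: Y*=(0.149786, -0.285163)  Y=(0.236537, -0.296392)  product (-0.049090, -0.111847)
  m=-3: Y*=(0.073231, -0.077756)  Y=(0.320793, 0.402481)  product (0.054787, 0.004531)
  m=-2: Y*=(-0.260049, 0.157146)  Y=(-0.270211, 0.130068)  product (0.049829, -0.076287)
  m=-1: Y*=(-0.105718, 0.029462)  Y=(0.055671, 0.244008)  product (-0.013074, -0.024156)
  m=+0: Y*=(0.298519, -0.000000)  Y=(-0.398343, 0.000000)  product (-0.118913, 0.000000)
  m=+1: Y*=(0.105718, 0.029462)  Y=(-0.055671, 0.244008)  product (-0.013074, 0.024156)
  m=+2: Y*=(-0.260049, -0.157146)  Y=(-0.270211, -0.130068)  product (0.049829, 0.076287)
  m=+3: Y*=(-0.073231, -0.077756)  Y=(-0.320793, 0.402481)  product (0.054787, -0.004531)
  m=+4: Y*=(0.149786, 0.285163)  Y=(0.236537, 0.296392)  product (-0.049090, 0.111847)
  m=+5: Y*=(0.021007, 0.097664)  Y=(0.161410, -0.077819)  product (0.010991, 0.014129)
  m=+6: Y*=(0.021845, -0.364155)  Y=(-0.013201, -0.057698)  product (-0.021299, 0.003547)
  m=+7: Y*=(0.027685, -0.080381)  Y=(-0.013629, 0.000008)  product (-0.000377, 0.001096)
  m=+8: Y*=(-0.290506, 0.421471)  Y=(-0.000434, 0.001909)  product (-0.000679, -0.000738)
Σ over m = (-0.056737, 0.000000); ×(4π/17) → (-0.041940, 0.000000). Real part: -0.041940

-0.041940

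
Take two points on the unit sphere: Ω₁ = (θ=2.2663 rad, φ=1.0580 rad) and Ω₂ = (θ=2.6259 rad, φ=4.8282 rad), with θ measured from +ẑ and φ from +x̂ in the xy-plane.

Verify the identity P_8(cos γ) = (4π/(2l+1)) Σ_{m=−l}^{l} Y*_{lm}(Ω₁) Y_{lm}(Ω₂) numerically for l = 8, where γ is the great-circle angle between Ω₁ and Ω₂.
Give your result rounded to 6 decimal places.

-0.154950

Summing Y*_{l m}(θ₁,φ₁)·Y_{l m}(θ₂,φ₂) over m ∈ [−8, 8]; prefactor 4π/(2·8+1) = 0.739198:
  m=-8: -0.03564 + 0.05099j × 0.00108 - 0.00144j = 0.00003 + 0.00011j  (running Σ = 0.00003 + 0.00011j)
  m=-7: -0.08996 - 0.18719j × 0.00922 + 0.00876j = 0.00081 - 0.00251j  (running Σ = 0.00085 - 0.00241j)
  m=-6: 0.39679 + 0.02575j × -0.04305 + 0.03588j = -0.01801 + 0.01313j  (running Σ = -0.01716 + 0.01072j)
  m=-5: -0.23970 + 0.36777j × -0.09429 - 0.14422j = 0.07564 - 0.00011j  (running Σ = 0.05848 + 0.01061j)
  m=-4: -0.06966 - 0.13368j × 0.33205 - 0.16586j = -0.04530 - 0.03283j  (running Σ = 0.01318 - 0.02222j)
  m=-3: -0.27859 - 0.00903j × 0.17564 + 0.48503j = -0.04455 - 0.13671j  (running Σ = -0.03137 - 0.15893j)
  m=-2: 0.16364 - 0.26979j × -0.30970 + 0.07304j = -0.03097 + 0.09551j  (running Σ = -0.06234 - 0.06342j)
  m=-1: -0.07101 - 0.12613j × 0.02687 + 0.23097j = 0.02722 - 0.01979j  (running Σ = -0.03512 - 0.08321j)
  m=0: 0.33960 + 0.00000j × -0.41043 + 0.00000j = -0.13938 + 0.00000j  (running Σ = -0.17450 - 0.08321j)
  m=1: 0.07101 - 0.12613j × -0.02687 + 0.23097j = 0.02722 + 0.01979j  (running Σ = -0.14728 - 0.06342j)
  m=2: 0.16364 + 0.26979j × -0.30970 - 0.07304j = -0.03097 - 0.09551j  (running Σ = -0.17825 - 0.15893j)
  m=3: 0.27859 - 0.00903j × -0.17564 + 0.48503j = -0.04455 + 0.13671j  (running Σ = -0.22280 - 0.02222j)
  m=4: -0.06966 + 0.13368j × 0.33205 + 0.16586j = -0.04530 + 0.03283j  (running Σ = -0.26810 + 0.01061j)
  m=5: 0.23970 + 0.36777j × 0.09429 - 0.14422j = 0.07564 + 0.00011j  (running Σ = -0.19246 + 0.01072j)
  m=6: 0.39679 - 0.02575j × -0.04305 - 0.03588j = -0.01801 - 0.01313j  (running Σ = -0.21047 - 0.00241j)
  m=7: 0.08996 - 0.18719j × -0.00922 + 0.00876j = 0.00081 + 0.00251j  (running Σ = -0.20965 + 0.00011j)
  m=8: -0.03564 - 0.05099j × 0.00108 + 0.00144j = 0.00003 - 0.00011j  (running Σ = -0.20962 + 0.00000j)
Σ over m = -0.20962 + 0.00000j; ×(4π/17) → -0.15495 + 0.00000j. Real part: -0.154950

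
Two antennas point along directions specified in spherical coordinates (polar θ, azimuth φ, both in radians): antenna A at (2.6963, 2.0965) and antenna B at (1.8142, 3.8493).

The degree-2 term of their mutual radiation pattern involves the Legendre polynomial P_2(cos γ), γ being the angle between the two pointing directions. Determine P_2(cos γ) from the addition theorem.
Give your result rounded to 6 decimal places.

-0.469821

Summing Y*_{l m}(θ₁,φ₁)·Y_{l m}(θ₂,φ₂) over m ∈ [−2, 2]; prefactor 4π/(2·2+1) = 2.513274:
  m=-2: Y*=-0.03557 - 0.06221j  Y=0.05631 - 0.35945j  product -0.02436 + 0.00928j
  m=-1: Y*=0.15070 - 0.25976j  Y=0.13731 - 0.11747j  product -0.00982 - 0.05337j
  m=+0: Y*=0.45525 + 0.00000j  Y=-0.26043 + 0.00000j  product -0.11856 + 0.00000j
  m=+1: Y*=-0.15070 - 0.25976j  Y=-0.13731 - 0.11747j  product -0.00982 + 0.05337j
  m=+2: Y*=-0.03557 + 0.06221j  Y=0.05631 + 0.35945j  product -0.02436 - 0.00928j
Total Σ_m = -0.18694 + 0.00000j. Multiply by 2.513274: -0.46982 + 0.00000j. P_2(cos γ) = -0.469821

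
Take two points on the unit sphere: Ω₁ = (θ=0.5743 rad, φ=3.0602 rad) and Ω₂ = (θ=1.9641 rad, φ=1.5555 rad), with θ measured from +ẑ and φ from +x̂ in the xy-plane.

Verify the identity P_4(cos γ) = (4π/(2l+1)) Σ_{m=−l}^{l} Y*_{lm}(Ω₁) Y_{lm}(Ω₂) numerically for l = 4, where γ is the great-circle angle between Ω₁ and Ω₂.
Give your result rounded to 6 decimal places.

Addition theorem: P_4(cos γ) = (4π/9) Σ_m Y*_{lm}(Ω₁) Y_{lm}(Ω₂), m = −4…4:
  [-4]  conj(Y_{4,-4})(Ω₁) = +0.036517-0.012328i ; Y_{4,-4}(Ω₂) = +0.321483+0.019695i ; Δ = +0.011983-0.003244i
  [-3]  conj(Y_{4,-3})(Ω₁) = -0.163480+0.040731i ; Y_{4,-3}(Ω₂) = +0.017340-0.377594i ; Δ = +0.012545+0.062435i
  [-2]  conj(Y_{4,-2})(Ω₁) = +0.383262-0.062946i ; Y_{4,-2}(Ω₂) = -0.008022-0.000245i ; Δ = -0.003090+0.000411i
  [-1]  conj(Y_{4,-1})(Ω₁) = -0.415962+0.033931i ; Y_{4,-1}(Ω₂) = +0.005051-0.330180i ; Δ = +0.009102+0.137513i
  [+0]  conj(Y_{4,0})(Ω₁) = -0.080016-0.000000i ; Y_{4,0}(Ω₂) = -0.068888+0.000000i ; Δ = +0.005512+0.000000i
  [+1]  conj(Y_{4,1})(Ω₁) = +0.415962+0.033931i ; Y_{4,1}(Ω₂) = -0.005051-0.330180i ; Δ = +0.009102-0.137513i
  [+2]  conj(Y_{4,2})(Ω₁) = +0.383262+0.062946i ; Y_{4,2}(Ω₂) = -0.008022+0.000245i ; Δ = -0.003090-0.000411i
  [+3]  conj(Y_{4,3})(Ω₁) = +0.163480+0.040731i ; Y_{4,3}(Ω₂) = -0.017340-0.377594i ; Δ = +0.012545-0.062435i
  [+4]  conj(Y_{4,4})(Ω₁) = +0.036517+0.012328i ; Y_{4,4}(Ω₂) = +0.321483-0.019695i ; Δ = +0.011983+0.003244i
Total Σ_m = +0.066592-0.000000i. Multiply by 1.396263: +0.092981-0.000000i. P_4(cos γ) = 0.092981

0.092981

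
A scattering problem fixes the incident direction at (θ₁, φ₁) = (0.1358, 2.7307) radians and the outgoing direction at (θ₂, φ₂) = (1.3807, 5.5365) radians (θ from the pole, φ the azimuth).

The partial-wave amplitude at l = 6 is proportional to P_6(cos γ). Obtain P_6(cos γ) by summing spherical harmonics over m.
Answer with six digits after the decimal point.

Summing Y*_{l m}(θ₁,φ₁)·Y_{l m}(θ₂,φ₂) over m ∈ [−6, 6]; prefactor 4π/(2·6+1) = 0.966644:
  [-6]  conj(Y_{6,-6})(Ω₁) = -0.000002-0.000002i ; Y_{6,-6}(Ω₂) = -0.099712-0.421533i ; Δ = -0.000001+0.000001i
  [-5]  conj(Y_{6,-5})(Ω₁) = +0.000035+0.000067i ; Y_{6,-5}(Ω₂) = -0.239624-0.161079i ; Δ = +0.000002-0.000022i
  [-4]  conj(Y_{6,-4})(Ω₁) = -0.000085-0.001171i ; Y_{6,-4}(Ω₂) = +0.199054-0.031073i ; Δ = -0.000053-0.000230i
  [-3]  conj(Y_{6,-3})(Ω₁) = -0.004143+0.011782i ; Y_{6,-3}(Ω₂) = +0.188527-0.238325i ; Δ = +0.002027+0.003208i
  [-2]  conj(Y_{6,-2})(Ω₁) = +0.061505-0.066152i ; Y_{6,-2}(Ω₂) = +0.009703+0.125064i ; Δ = +0.008870+0.007050i
  [-1]  conj(Y_{6,-1})(Ω₁) = -0.372424+0.162263i ; Y_{6,-1}(Ω₂) = +0.222787+0.206173i ; Δ = -0.116426-0.040634i
  [+0]  conj(Y_{6,0})(Ω₁) = +0.829347-0.000000i ; Y_{6,0}(Ω₂) = -0.104391+0.000000i ; Δ = -0.086577+0.000000i
  [+1]  conj(Y_{6,1})(Ω₁) = +0.372424+0.162263i ; Y_{6,1}(Ω₂) = -0.222787+0.206173i ; Δ = -0.116426+0.040634i
  [+2]  conj(Y_{6,2})(Ω₁) = +0.061505+0.066152i ; Y_{6,2}(Ω₂) = +0.009703-0.125064i ; Δ = +0.008870-0.007050i
  [+3]  conj(Y_{6,3})(Ω₁) = +0.004143+0.011782i ; Y_{6,3}(Ω₂) = -0.188527-0.238325i ; Δ = +0.002027-0.003208i
  [+4]  conj(Y_{6,4})(Ω₁) = -0.000085+0.001171i ; Y_{6,4}(Ω₂) = +0.199054+0.031073i ; Δ = -0.000053+0.000230i
  [+5]  conj(Y_{6,5})(Ω₁) = -0.000035+0.000067i ; Y_{6,5}(Ω₂) = +0.239624-0.161079i ; Δ = +0.000002+0.000022i
  [+6]  conj(Y_{6,6})(Ω₁) = -0.000002+0.000002i ; Y_{6,6}(Ω₂) = -0.099712+0.421533i ; Δ = -0.000001-0.000001i
Σ over m = -0.297737-0.000000i; ×(4π/13) → -0.287806-0.000000i. Real part: -0.287806

-0.287806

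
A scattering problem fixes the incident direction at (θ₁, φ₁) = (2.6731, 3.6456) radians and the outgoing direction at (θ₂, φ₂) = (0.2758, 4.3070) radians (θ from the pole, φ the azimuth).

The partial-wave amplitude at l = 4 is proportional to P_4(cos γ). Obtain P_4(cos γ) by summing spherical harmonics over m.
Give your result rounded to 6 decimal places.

-0.328414

Summing Y*_{l m}(θ₁,φ₁)·Y_{l m}(θ₂,φ₂) over m ∈ [−4, 4]; prefactor 4π/(2·4+1) = 1.396263:
  term(m=-4) = -0.00004 - 0.00002j   from Y*(Ω₁)=-0.00792 + 0.01660j, Y(Ω₂)=-0.00012 + 0.00243j
  term(m=-3) = 0.00100 + 0.00229j   from Y*(Ω₁)=0.00604 + 0.10264j, Y(Ω₂)=0.02281 - 0.00845j
  term(m=-2) = 0.01041 - 0.04111j   from Y*(Ω₁)=0.16641 + 0.26379j, Y(Ω₂)=-0.09367 - 0.09855j
  term(m=-1) = -0.16698 + 0.12997j   from Y*(Ω₁)=0.42940 + 0.23682j, Y(Ω₂)=-0.17017 + 0.39652j
  term(m=+0) = 0.07599 + 0.00000j   from Y*(Ω₁)=0.13746 + 0.00000j, Y(Ω₂)=0.55286 + 0.00000j
  term(m=+1) = -0.16698 - 0.12997j   from Y*(Ω₁)=-0.42940 + 0.23682j, Y(Ω₂)=0.17017 + 0.39652j
  term(m=+2) = 0.01041 + 0.04111j   from Y*(Ω₁)=0.16641 - 0.26379j, Y(Ω₂)=-0.09367 + 0.09855j
  term(m=+3) = 0.00100 - 0.00229j   from Y*(Ω₁)=-0.00604 + 0.10264j, Y(Ω₂)=-0.02281 - 0.00845j
  term(m=+4) = -0.00004 + 0.00002j   from Y*(Ω₁)=-0.00792 - 0.01660j, Y(Ω₂)=-0.00012 - 0.00243j
Σ over m = -0.23521 - 0.00000j; ×(4π/9) → -0.32841 - 0.00000j. Real part: -0.328414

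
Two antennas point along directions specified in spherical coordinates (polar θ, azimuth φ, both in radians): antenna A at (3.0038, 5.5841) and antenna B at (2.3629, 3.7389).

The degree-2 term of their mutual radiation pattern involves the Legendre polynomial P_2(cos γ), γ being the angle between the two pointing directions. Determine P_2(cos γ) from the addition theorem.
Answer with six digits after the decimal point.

0.191447

Addition theorem: P_2(cos γ) = (4π/5) Σ_m Y*_{lm}(Ω₁) Y_{lm}(Ω₂), m = −2…2:
  m=-2: +0.001252-0.007179i × +0.070002-0.177223i = -0.001185-0.000724i  (running Σ = -0.001185-0.000724i)
  m=-1: -0.080454+0.067640i × +0.319363-0.217228i = -0.011001+0.039078i  (running Σ = -0.012186+0.038354i)
  m=0: +0.612932-0.000000i × +0.164040+0.000000i = +0.100545+0.000000i  (running Σ = +0.088360+0.038354i)
  m=1: +0.080454+0.067640i × -0.319363-0.217228i = -0.011001-0.039078i  (running Σ = +0.077359-0.000724i)
  m=2: +0.001252+0.007179i × +0.070002+0.177223i = -0.001185+0.000724i  (running Σ = +0.076174-0.000000i)
Total Σ_m = +0.076174-0.000000i. Multiply by 2.513274: +0.191447-0.000000i. P_2(cos γ) = 0.191447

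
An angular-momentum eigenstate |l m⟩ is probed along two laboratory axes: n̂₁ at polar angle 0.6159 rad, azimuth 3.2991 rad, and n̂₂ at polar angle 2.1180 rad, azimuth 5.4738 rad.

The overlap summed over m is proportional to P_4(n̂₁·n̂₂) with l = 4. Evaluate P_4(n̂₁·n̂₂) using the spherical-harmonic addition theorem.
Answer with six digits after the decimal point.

Summing Y*_{l m}(θ₁,φ₁)·Y_{l m}(θ₂,φ₂) over m ∈ [−4, 4]; prefactor 4π/(2·4+1) = 1.396263:
  m=-4: +0.039825+0.029039i × -0.234282-0.022548i = -0.008675-0.007701i  (running Σ = -0.008675-0.007701i)
  m=-3: -0.175390-0.089649i × +0.306677-0.265436i = -0.077584+0.019061i  (running Σ = -0.086260+0.011360i)
  m=-2: +0.388910+0.126732i × -0.010471+0.218094i = -0.031712+0.083492i  (running Σ = -0.117972+0.094852i)
  m=-1: -0.366589-0.058223i × +0.160259+0.168138i = -0.048960-0.070968i  (running Σ = -0.166931+0.023884i)
  m=0: -0.153500-0.000000i × -0.270430+0.000000i = +0.041511+0.000000i  (running Σ = -0.125421+0.023884i)
  m=1: +0.366589-0.058223i × -0.160259+0.168138i = -0.048960+0.070968i  (running Σ = -0.174380+0.094852i)
  m=2: +0.388910-0.126732i × -0.010471-0.218094i = -0.031712-0.083492i  (running Σ = -0.206092+0.011360i)
  m=3: +0.175390-0.089649i × -0.306677-0.265436i = -0.077584-0.019061i  (running Σ = -0.283677-0.007701i)
  m=4: +0.039825-0.029039i × -0.234282+0.022548i = -0.008675+0.007701i  (running Σ = -0.292352+0.000000i)
Σ over m = -0.292352+0.000000i; ×(4π/9) → -0.408200+0.000000i. Real part: -0.408200

-0.408200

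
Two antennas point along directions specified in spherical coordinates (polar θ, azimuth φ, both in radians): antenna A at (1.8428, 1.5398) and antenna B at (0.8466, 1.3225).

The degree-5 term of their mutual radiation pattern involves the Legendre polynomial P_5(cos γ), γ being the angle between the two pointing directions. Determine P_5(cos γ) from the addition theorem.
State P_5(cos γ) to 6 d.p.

Summing Y*_{l m}(θ₁,φ₁)·Y_{l m}(θ₂,φ₂) over m ∈ [−5, 5]; prefactor 4π/(2·5+1) = 1.142397:
  m=-5: 0.05941 + 0.38025j × 0.10355 - 0.03539j = 0.01961 + 0.03727j  (running Σ = 0.01961 + 0.03727j)
  m=-4: -0.33684 + 0.04198j × 0.16713 + 0.25643j = -0.06706 - 0.07936j  (running Σ = -0.04745 - 0.04209j)
  m=-3: 0.01006 + 0.10786j × -0.29078 + 0.31535j = -0.03694 - 0.02819j  (running Σ = -0.08439 - 0.07028j)
  m=-2: -0.33034 + 0.02051j × -0.17550 - 0.09510j = 0.05992 + 0.02782j  (running Σ = -0.02447 - 0.04247j)
  m=-1: 0.00095 + 0.03050j × -0.06480 + 0.25558j = -0.00786 - 0.00173j  (running Σ = -0.03232 - 0.04420j)
  m=0: -0.32286 + 0.00000j × -0.27800 + 0.00000j = 0.08976 + 0.00000j  (running Σ = 0.05743 - 0.04420j)
  m=1: -0.00095 + 0.03050j × 0.06480 + 0.25558j = -0.00786 + 0.00173j  (running Σ = 0.04958 - 0.04247j)
  m=2: -0.33034 - 0.02051j × -0.17550 + 0.09510j = 0.05992 - 0.02782j  (running Σ = 0.10950 - 0.07028j)
  m=3: -0.01006 + 0.10786j × 0.29078 + 0.31535j = -0.03694 + 0.02819j  (running Σ = 0.07256 - 0.04209j)
  m=4: -0.33684 - 0.04198j × 0.16713 - 0.25643j = -0.06706 + 0.07936j  (running Σ = 0.00550 + 0.03727j)
  m=5: -0.05941 + 0.38025j × -0.10355 - 0.03539j = 0.01961 - 0.03727j  (running Σ = 0.02511 - 0.00000j)
Accumulated sum 0.02511 - 0.00000j; after 4π/(2l+1) scaling, 0.02868 - 0.00000j ⇒ P_5 = 0.028681

0.028681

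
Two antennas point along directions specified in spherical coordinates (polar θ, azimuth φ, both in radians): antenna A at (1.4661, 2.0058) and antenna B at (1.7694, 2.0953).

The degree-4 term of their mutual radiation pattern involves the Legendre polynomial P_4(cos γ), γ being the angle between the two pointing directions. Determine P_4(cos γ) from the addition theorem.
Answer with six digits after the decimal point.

0.557669

Term-by-term m-sum for l=4 (normalisation 4π/9 = 1.396263):
  [-4]  conj(Y_{4,-4})(Ω₁) = (-0.072909, 0.426736) ; Y_{4,-4}(Ω₂) = (-0.205655, -0.353246) ; Δ = (0.165737, -0.062006)
  [-3]  conj(Y_{4,-3})(Ω₁) = (0.124151, -0.033797) ; Y_{4,-3}(Ω₂) = (-0.232676, 0.000632) ; Δ = (-0.028866, 0.007942)
  [-2]  conj(Y_{4,-2})(Ω₁) = (0.197041, 0.233561) ; Y_{4,-2}(Ω₂) = (0.116580, -0.202770) ; Δ = (0.070330, -0.012725)
  [-1]  conj(Y_{4,-1})(Ω₁) = (0.060578, -0.130362) ; Y_{4,-1}(Ω₂) = (-0.124987, -0.216032) ; Δ = (-0.035734, 0.003207)
  [+0]  conj(Y_{4,0})(Ω₁) = (0.283139, -0.000000) ; Y_{4,0}(Ω₂) = (0.199428, 0.000000) ; Δ = (0.056466, 0.000000)
  [+1]  conj(Y_{4,1})(Ω₁) = (-0.060578, -0.130362) ; Y_{4,1}(Ω₂) = (0.124987, -0.216032) ; Δ = (-0.035734, -0.003207)
  [+2]  conj(Y_{4,2})(Ω₁) = (0.197041, -0.233561) ; Y_{4,2}(Ω₂) = (0.116580, 0.202770) ; Δ = (0.070330, 0.012725)
  [+3]  conj(Y_{4,3})(Ω₁) = (-0.124151, -0.033797) ; Y_{4,3}(Ω₂) = (0.232676, 0.000632) ; Δ = (-0.028866, -0.007942)
  [+4]  conj(Y_{4,4})(Ω₁) = (-0.072909, -0.426736) ; Y_{4,4}(Ω₂) = (-0.205655, 0.353246) ; Δ = (0.165737, 0.062006)
Accumulated sum (0.399401, 0.000000); after 4π/(2l+1) scaling, (0.557669, 0.000000) ⇒ P_4 = 0.557669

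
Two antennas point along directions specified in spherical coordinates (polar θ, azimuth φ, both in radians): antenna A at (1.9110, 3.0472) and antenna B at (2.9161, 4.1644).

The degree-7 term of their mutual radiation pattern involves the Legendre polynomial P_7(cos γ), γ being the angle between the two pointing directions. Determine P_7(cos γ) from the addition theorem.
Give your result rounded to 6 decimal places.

0.029542

Summing Y*_{l m}(θ₁,φ₁)·Y_{l m}(θ₂,φ₂) over m ∈ [−7, 7]; prefactor 4π/(2·7+1) = 0.837758:
  term(m=-7) = (0.000000, -0.000005)   from Y*(Ω₁)=(-0.261184, 0.203020), Y(Ω₂)=(-0.000009, 0.000011)
  term(m=-6) = (0.000091, -0.000041)   from Y*(Ω₁)=(-0.369720, 0.235083), Y(Ω₂)=(-0.000225, -0.000033)
  term(m=-5) = (0.000218, 0.000183)   from Y*(Ω₁)=(-0.108862, 0.055567), Y(Ω₂)=(-0.000910, -0.002142)
  term(m=-4) = (0.001210, -0.004870)   from Y*(Ω₁)=(0.279085, -0.110685), Y(Ω₂)=(0.009727, -0.013592)
  term(m=-3) = (0.020025, -0.004268)   from Y*(Ω₁)=(0.229217, -0.066702), Y(Ω₂)=(0.085539, 0.006270)
  term(m=-2) = (-0.038999, -0.049877)   from Y*(Ω₁)=(-0.206212, 0.039399), Y(Ω₂)=(0.137875, 0.268217)
  term(m=-1) = (0.074949, -0.153742)   from Y*(Ω₁)=(-0.268961, 0.025464), Y(Ω₂)=(-0.329821, 0.540388)
  term(m=+0) = (-0.079727, 0.000000)   from Y*(Ω₁)=(0.180601, -0.000000), Y(Ω₂)=(-0.441451, 0.000000)
  term(m=+1) = (0.074949, 0.153742)   from Y*(Ω₁)=(0.268961, 0.025464), Y(Ω₂)=(0.329821, 0.540388)
  term(m=+2) = (-0.038999, 0.049877)   from Y*(Ω₁)=(-0.206212, -0.039399), Y(Ω₂)=(0.137875, -0.268217)
  term(m=+3) = (0.020025, 0.004268)   from Y*(Ω₁)=(-0.229217, -0.066702), Y(Ω₂)=(-0.085539, 0.006270)
  term(m=+4) = (0.001210, 0.004870)   from Y*(Ω₁)=(0.279085, 0.110685), Y(Ω₂)=(0.009727, 0.013592)
  term(m=+5) = (0.000218, -0.000183)   from Y*(Ω₁)=(0.108862, 0.055567), Y(Ω₂)=(0.000910, -0.002142)
  term(m=+6) = (0.000091, 0.000041)   from Y*(Ω₁)=(-0.369720, -0.235083), Y(Ω₂)=(-0.000225, 0.000033)
  term(m=+7) = (0.000000, 0.000005)   from Y*(Ω₁)=(0.261184, 0.203020), Y(Ω₂)=(0.000009, 0.000011)
Σ over m = (0.035263, -0.000000); ×(4π/15) → (0.029542, -0.000000). Real part: 0.029542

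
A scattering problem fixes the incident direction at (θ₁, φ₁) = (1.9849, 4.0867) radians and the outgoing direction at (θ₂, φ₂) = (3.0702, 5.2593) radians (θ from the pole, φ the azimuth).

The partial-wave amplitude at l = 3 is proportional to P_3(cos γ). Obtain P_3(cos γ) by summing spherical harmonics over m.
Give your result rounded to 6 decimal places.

-0.445819

Expand P_3 via completeness: Σ_{m} conj(Y_{3,m}) at Ω₁ times Y_{3,m} at Ω₂ —
  [-3]  conj(Y_{3,-3})(Ω₁) = 0.30522 - 0.09652j ; Y_{3,-3}(Ω₂) = -0.00015 + 0.00001j ; Δ = -0.00005 + 0.00002j
  [-2]  conj(Y_{3,-2})(Ω₁) = 0.10822 - 0.32721j ; Y_{3,-2}(Ω₂) = 0.00238 - 0.00461j ; Δ = -0.00125 - 0.00128j
  [-1]  conj(Y_{3,-1})(Ω₁) = 0.03301 + 0.04568j ; Y_{3,-1}(Ω₂) = 0.04765 + 0.07826j ; Δ = -0.00200 + 0.00476j
  [+0]  conj(Y_{3,0})(Ω₁) = 0.32891 + 0.00000j ; Y_{3,0}(Ω₂) = -0.73498 + 0.00000j ; Δ = -0.24175 + 0.00000j
  [+1]  conj(Y_{3,1})(Ω₁) = -0.03301 + 0.04568j ; Y_{3,1}(Ω₂) = -0.04765 + 0.07826j ; Δ = -0.00200 - 0.00476j
  [+2]  conj(Y_{3,2})(Ω₁) = 0.10822 + 0.32721j ; Y_{3,2}(Ω₂) = 0.00238 + 0.00461j ; Δ = -0.00125 + 0.00128j
  [+3]  conj(Y_{3,3})(Ω₁) = -0.30522 - 0.09652j ; Y_{3,3}(Ω₂) = 0.00015 + 0.00001j ; Δ = -0.00005 - 0.00002j
Accumulated sum -0.24834 - 0.00000j; after 4π/(2l+1) scaling, -0.44582 - 0.00000j ⇒ P_3 = -0.445819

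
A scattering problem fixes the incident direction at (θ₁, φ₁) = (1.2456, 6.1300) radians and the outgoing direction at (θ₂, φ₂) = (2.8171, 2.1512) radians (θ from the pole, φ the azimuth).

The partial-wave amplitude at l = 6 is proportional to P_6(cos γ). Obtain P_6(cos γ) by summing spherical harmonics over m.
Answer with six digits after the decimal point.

0.320067

Expand P_6 via completeness: Σ_{m} conj(Y_{6,m}) at Ω₁ times Y_{6,m} at Ω₂ —
  m=-6: 0.21212 - 0.27806j × 0.00048 - 0.00017j = 0.00005 - 0.00017j  (running Σ = 0.00005 - 0.00017j)
  m=-5: 0.29441 - 0.28316j × 0.00124 - 0.00508j = -0.00107 - 0.00185j  (running Σ = -0.00102 - 0.00201j)
  m=-4: 0.02891 - 0.02032j × -0.02234 - 0.02394j = -0.00113 - 0.00024j  (running Σ = -0.00215 - 0.00225j)
  m=-3: -0.29792 + 0.14744j × -0.13571 + 0.02335j = 0.03699 - 0.02697j  (running Σ = 0.03484 - 0.02922j)
  m=-2: -0.13761 + 0.04353j × -0.15126 + 0.34802j = 0.00567 - 0.05448j  (running Σ = 0.04050 - 0.08369j)
  m=-1: 0.28123 - 0.04342j × 0.31960 + 0.48738j = 0.11104 + 0.12319j  (running Σ = 0.15155 + 0.03950j)
  m=0: 0.17047 + 0.00000j × 0.16438 + 0.00000j = 0.02802 + 0.00000j  (running Σ = 0.17957 + 0.03950j)
  m=1: -0.28123 - 0.04342j × -0.31960 + 0.48738j = 0.11104 - 0.12319j  (running Σ = 0.29061 - 0.08369j)
  m=2: -0.13761 - 0.04353j × -0.15126 - 0.34802j = 0.00567 + 0.05448j  (running Σ = 0.29628 - 0.02922j)
  m=3: 0.29792 + 0.14744j × 0.13571 + 0.02335j = 0.03699 + 0.02697j  (running Σ = 0.33326 - 0.00225j)
  m=4: 0.02891 + 0.02032j × -0.02234 + 0.02394j = -0.00113 + 0.00024j  (running Σ = 0.33213 - 0.00201j)
  m=5: -0.29441 - 0.28316j × -0.00124 - 0.00508j = -0.00107 + 0.00185j  (running Σ = 0.33106 - 0.00017j)
  m=6: 0.21212 + 0.27806j × 0.00048 + 0.00017j = 0.00005 + 0.00017j  (running Σ = 0.33111 + 0.00000j)
Σ over m = 0.33111 + 0.00000j; ×(4π/13) → 0.32007 + 0.00000j. Real part: 0.320067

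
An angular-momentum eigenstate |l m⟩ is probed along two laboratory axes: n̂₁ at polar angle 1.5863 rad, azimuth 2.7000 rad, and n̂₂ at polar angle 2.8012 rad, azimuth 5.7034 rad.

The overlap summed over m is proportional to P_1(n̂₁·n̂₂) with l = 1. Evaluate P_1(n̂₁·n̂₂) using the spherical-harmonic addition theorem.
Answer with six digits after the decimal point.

-0.316021

Summing Y*_{l m}(θ₁,φ₁)·Y_{l m}(θ₂,φ₂) over m ∈ [−1, 1]; prefactor 4π/(2·1+1) = 4.188790:
  term(m=-1) = -0.03947 - 0.00549j   from Y*(Ω₁)=-0.31231 + 0.14764j, Y(Ω₂)=0.09650 + 0.06319j
  term(m=+0) = 0.00349 + 0.00000j   from Y*(Ω₁)=-0.00757 + 0.00000j, Y(Ω₂)=-0.46057 + 0.00000j
  term(m=+1) = -0.03947 + 0.00549j   from Y*(Ω₁)=0.31231 + 0.14764j, Y(Ω₂)=-0.09650 + 0.06319j
Total Σ_m = -0.07544 + 0.00000j. Multiply by 4.188790: -0.31602 + 0.00000j. P_1(cos γ) = -0.316021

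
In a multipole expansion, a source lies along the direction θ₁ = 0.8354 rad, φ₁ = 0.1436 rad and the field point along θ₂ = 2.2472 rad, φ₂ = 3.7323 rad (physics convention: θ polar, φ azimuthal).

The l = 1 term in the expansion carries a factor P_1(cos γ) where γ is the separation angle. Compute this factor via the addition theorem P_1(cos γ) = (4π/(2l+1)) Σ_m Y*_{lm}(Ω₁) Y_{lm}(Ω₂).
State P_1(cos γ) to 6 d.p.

-0.941415

Addition theorem: P_1(cos γ) = (4π/3) Σ_m Y*_{lm}(Ω₁) Y_{lm}(Ω₂), m = −1…1:
  m=-1: (0.253569, 0.036665) × (-0.223771, 0.150057) = (-0.062243, 0.029845)  (running Σ = (-0.062243, 0.029845))
  m=0: (0.327794, -0.000000) × (-0.305862, 0.000000) = (-0.100260, 0.000000)  (running Σ = (-0.162503, 0.029845))
  m=1: (-0.253569, 0.036665) × (0.223771, 0.150057) = (-0.062243, -0.029845)  (running Σ = (-0.224746, 0.000000))
Σ over m = (-0.224746, 0.000000); ×(4π/3) → (-0.941415, 0.000000). Real part: -0.941415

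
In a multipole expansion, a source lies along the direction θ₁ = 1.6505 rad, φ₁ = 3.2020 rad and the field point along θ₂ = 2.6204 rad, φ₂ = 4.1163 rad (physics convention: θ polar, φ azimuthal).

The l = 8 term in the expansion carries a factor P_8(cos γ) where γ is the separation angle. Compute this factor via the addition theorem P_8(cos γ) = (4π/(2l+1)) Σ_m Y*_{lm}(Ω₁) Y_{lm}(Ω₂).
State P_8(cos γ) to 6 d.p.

-0.282239

Summing Y*_{l m}(θ₁,φ₁)·Y_{l m}(θ₂,φ₂) over m ∈ [−8, 8]; prefactor 4π/(2·8+1) = 0.739198:
  m=-8: Y*=(0.444941, 0.233487)  Y=(0.000110, -0.001944)  product (0.000503, -0.000839)
  m=-7: Y*=(0.146399, 0.065879)  Y=(0.011637, -0.006972)  product (0.002163, -0.000254)
  m=-6: Y*=(-0.312475, -0.118489)  Y=(0.053481, 0.024848)  product (-0.013767, -0.014101)
  m=-5: Y*=(-0.176726, -0.055062)  Y=(0.028676, 0.176404)  product (0.004645, -0.032754)
  m=-4: Y*=(0.271707, 0.066961)  Y=(-0.275192, 0.260113)  product (-0.092189, 0.052247)
  m=-3: Y*=(0.192208, 0.035219)  Y=(-0.502657, -0.111070)  product (-0.092703, -0.039051)
  m=-2: Y*=(-0.253425, -0.030767)  Y=(-0.111313, -0.279813)  product (0.019600, 0.074336)
  m=-1: Y*=(-0.199127, -0.012043)  Y=(-0.139846, 0.206138)  product (0.030330, -0.039364)
  m=+0: Y*=(0.247960, -0.000000)  Y=(-0.399190, 0.000000)  product (-0.098983, 0.000000)
  m=+1: Y*=(0.199127, -0.012043)  Y=(0.139846, 0.206138)  product (0.030330, 0.039364)
  m=+2: Y*=(-0.253425, 0.030767)  Y=(-0.111313, 0.279813)  product (0.019600, -0.074336)
  m=+3: Y*=(-0.192208, 0.035219)  Y=(0.502657, -0.111070)  product (-0.092703, 0.039051)
  m=+4: Y*=(0.271707, -0.066961)  Y=(-0.275192, -0.260113)  product (-0.092189, -0.052247)
  m=+5: Y*=(0.176726, -0.055062)  Y=(-0.028676, 0.176404)  product (0.004645, 0.032754)
  m=+6: Y*=(-0.312475, 0.118489)  Y=(0.053481, -0.024848)  product (-0.013767, 0.014101)
  m=+7: Y*=(-0.146399, 0.065879)  Y=(-0.011637, -0.006972)  product (0.002163, 0.000254)
  m=+8: Y*=(0.444941, -0.233487)  Y=(0.000110, 0.001944)  product (0.000503, 0.000839)
Total Σ_m = (-0.381818, 0.000000). Multiply by 0.739198: (-0.282239, 0.000000). P_8(cos γ) = -0.282239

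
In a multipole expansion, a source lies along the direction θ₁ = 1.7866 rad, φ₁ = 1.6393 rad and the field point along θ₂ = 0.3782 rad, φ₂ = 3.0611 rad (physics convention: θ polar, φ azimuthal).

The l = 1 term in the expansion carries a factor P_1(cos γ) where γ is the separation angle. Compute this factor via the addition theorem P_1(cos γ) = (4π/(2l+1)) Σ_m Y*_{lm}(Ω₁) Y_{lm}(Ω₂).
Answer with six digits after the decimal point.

-0.145458

Summing Y*_{l m}(θ₁,φ₁)·Y_{l m}(θ₂,φ₂) over m ∈ [−1, 1]; prefactor 4π/(2·1+1) = 4.188790:
  m=-1: -0.02310 + 0.33669j × -0.12716 - 0.01026j = 0.00639 - 0.04258j  (running Σ = 0.00639 - 0.04258j)
  m=0: -0.10463 + 0.00000j × 0.45407 + 0.00000j = -0.04751 + 0.00000j  (running Σ = -0.04112 - 0.04258j)
  m=1: 0.02310 + 0.33669j × 0.12716 - 0.01026j = 0.00639 + 0.04258j  (running Σ = -0.03473 + 0.00000j)
Accumulated sum -0.03473 + 0.00000j; after 4π/(2l+1) scaling, -0.14546 + 0.00000j ⇒ P_1 = -0.145458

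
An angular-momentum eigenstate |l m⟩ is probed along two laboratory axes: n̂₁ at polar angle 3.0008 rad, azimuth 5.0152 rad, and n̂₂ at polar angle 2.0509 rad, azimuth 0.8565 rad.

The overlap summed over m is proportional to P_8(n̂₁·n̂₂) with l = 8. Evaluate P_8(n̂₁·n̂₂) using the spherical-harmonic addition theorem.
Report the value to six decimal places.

-0.273363

Addition theorem: P_8(cos γ) = (4π/17) Σ_m Y*_{lm}(Ω₁) Y_{lm}(Ω₂), m = −8…8:
  [-8]  conj(Y_{8,-8})(Ω₁) = -0.000000+0.000000i ; Y_{8,-8}(Ω₂) = +0.166319-0.106327i ; Δ = -0.000000+0.000000i
  [-7]  conj(Y_{8,-7})(Ω₁) = +0.000002+0.000001i ; Y_{8,-7}(Ω₂) = -0.394283-0.116666i ; Δ = -0.000001-0.000001i
  [-6]  conj(Y_{8,-6})(Ω₁) = +0.000010-0.000038i ; Y_{8,-6}(Ω₂) = +0.166813+0.367005i ; Δ = +0.000016-0.000003i
  [-5]  conj(Y_{8,-5})(Ω₁) = -0.000512+0.000029i ; Y_{8,-5}(Ω₂) = +0.017173-0.037455i ; Δ = -0.000008+0.000020i
  [-4]  conj(Y_{8,-4})(Ω₁) = +0.001753+0.004663i ; Y_{8,-4}(Ω₂) = +0.319192-0.093310i ; Δ = +0.000995+0.001325i
  [-3]  conj(Y_{8,-3})(Ω₁) = +0.028250-0.022032i ; Y_{8,-3}(Ω₂) = -0.182625-0.117597i ; Δ = -0.007750+0.000702i
  [-2]  conj(Y_{8,-2})(Ω₁) = -0.149578-0.103571i ; Y_{8,-2}(Ω₂) = -0.033098-0.231179i ; Δ = -0.018993+0.038007i
  [-1]  conj(Y_{8,-1})(Ω₁) = -0.172638+0.552586i ; Y_{8,-1}(Ω₂) = -0.176255+0.203286i ; Δ = -0.081905-0.132491i
  [+0]  conj(Y_{8,0})(Ω₁) = +0.783382-0.000000i ; Y_{8,0}(Ω₂) = -0.197246+0.000000i ; Δ = -0.154519+0.000000i
  [+1]  conj(Y_{8,1})(Ω₁) = +0.172638+0.552586i ; Y_{8,1}(Ω₂) = +0.176255+0.203286i ; Δ = -0.081905+0.132491i
  [+2]  conj(Y_{8,2})(Ω₁) = -0.149578+0.103571i ; Y_{8,2}(Ω₂) = -0.033098+0.231179i ; Δ = -0.018993-0.038007i
  [+3]  conj(Y_{8,3})(Ω₁) = -0.028250-0.022032i ; Y_{8,3}(Ω₂) = +0.182625-0.117597i ; Δ = -0.007750-0.000702i
  [+4]  conj(Y_{8,4})(Ω₁) = +0.001753-0.004663i ; Y_{8,4}(Ω₂) = +0.319192+0.093310i ; Δ = +0.000995-0.001325i
  [+5]  conj(Y_{8,5})(Ω₁) = +0.000512+0.000029i ; Y_{8,5}(Ω₂) = -0.017173-0.037455i ; Δ = -0.000008-0.000020i
  [+6]  conj(Y_{8,6})(Ω₁) = +0.000010+0.000038i ; Y_{8,6}(Ω₂) = +0.166813-0.367005i ; Δ = +0.000016+0.000003i
  [+7]  conj(Y_{8,7})(Ω₁) = -0.000002+0.000001i ; Y_{8,7}(Ω₂) = +0.394283-0.116666i ; Δ = -0.000001+0.000001i
  [+8]  conj(Y_{8,8})(Ω₁) = -0.000000-0.000000i ; Y_{8,8}(Ω₂) = +0.166319+0.106327i ; Δ = -0.000000-0.000000i
Accumulated sum -0.369811+0.000000i; after 4π/(2l+1) scaling, -0.273363+0.000000i ⇒ P_8 = -0.273363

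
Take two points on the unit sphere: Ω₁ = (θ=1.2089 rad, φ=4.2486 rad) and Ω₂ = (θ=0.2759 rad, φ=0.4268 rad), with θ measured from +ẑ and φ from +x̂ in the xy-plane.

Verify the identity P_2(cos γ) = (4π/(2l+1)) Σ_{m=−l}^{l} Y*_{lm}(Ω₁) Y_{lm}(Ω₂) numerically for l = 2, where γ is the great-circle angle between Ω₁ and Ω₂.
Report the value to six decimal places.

-0.469502

Term-by-term m-sum for l=2 (normalisation 4π/5 = 2.513274):
  [-2]  conj(Y_{2,-2})(Ω₁) = -0.20264 + 0.27034j ; Y_{2,-2}(Ω₂) = 0.01884 - 0.02160j ; Δ = 0.00202 + 0.00947j
  [-1]  conj(Y_{2,-1})(Ω₁) = -0.11443 - 0.22878j ; Y_{2,-1}(Ω₂) = 0.18433 - 0.08382j ; Δ = -0.04027 - 0.03258j
  [+0]  conj(Y_{2,0})(Ω₁) = -0.19679 + 0.00000j ; Y_{2,0}(Ω₂) = 0.56057 + 0.00000j ; Δ = -0.11031 + 0.00000j
  [+1]  conj(Y_{2,1})(Ω₁) = 0.11443 - 0.22878j ; Y_{2,1}(Ω₂) = -0.18433 - 0.08382j ; Δ = -0.04027 + 0.03258j
  [+2]  conj(Y_{2,2})(Ω₁) = -0.20264 - 0.27034j ; Y_{2,2}(Ω₂) = 0.01884 + 0.02160j ; Δ = 0.00202 - 0.00947j
Total Σ_m = -0.18681 - 0.00000j. Multiply by 2.513274: -0.46950 - 0.00000j. P_2(cos γ) = -0.469502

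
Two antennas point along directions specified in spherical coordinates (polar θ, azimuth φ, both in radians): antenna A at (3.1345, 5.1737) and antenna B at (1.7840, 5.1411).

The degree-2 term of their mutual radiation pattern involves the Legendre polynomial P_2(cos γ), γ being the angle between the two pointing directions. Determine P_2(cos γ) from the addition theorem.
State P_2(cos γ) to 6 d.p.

-0.428377

Expand P_2 via completeness: Σ_{m} conj(Y_{2,m}) at Ω₁ times Y_{2,m} at Ω₂ —
  [-2]  conj(Y_{2,-2})(Ω₁) = (-0.000012, -0.000015) ; Y_{2,-2}(Ω₂) = (-0.241457, 0.279007) ; Δ = (0.000007, 0.000000)
  [-1]  conj(Y_{2,-1})(Ω₁) = (-0.002439, 0.004906) ; Y_{2,-1}(Ω₂) = (-0.066414, -0.145306) ; Δ = (0.000875, 0.000029)
  [+0]  conj(Y_{2,0})(Ω₁) = (0.630736, -0.000000) ; Y_{2,0}(Ω₂) = (-0.273030, 0.000000) ; Δ = (-0.172210, 0.000000)
  [+1]  conj(Y_{2,1})(Ω₁) = (0.002439, 0.004906) ; Y_{2,1}(Ω₂) = (0.066414, -0.145306) ; Δ = (0.000875, -0.000029)
  [+2]  conj(Y_{2,2})(Ω₁) = (-0.000012, 0.000015) ; Y_{2,2}(Ω₂) = (-0.241457, -0.279007) ; Δ = (0.000007, -0.000000)
Accumulated sum (-0.170446, 0.000000); after 4π/(2l+1) scaling, (-0.428377, 0.000000) ⇒ P_2 = -0.428377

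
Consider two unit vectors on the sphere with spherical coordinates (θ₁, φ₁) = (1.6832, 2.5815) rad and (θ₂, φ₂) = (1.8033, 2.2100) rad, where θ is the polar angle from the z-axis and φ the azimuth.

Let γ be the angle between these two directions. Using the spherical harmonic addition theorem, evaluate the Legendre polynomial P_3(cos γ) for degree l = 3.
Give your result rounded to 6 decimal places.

0.600179

Summing Y*_{l m}(θ₁,φ₁)·Y_{l m}(θ₂,φ₂) over m ∈ [−3, 3]; prefactor 4π/(2·3+1) = 1.795196:
  term(m=-3) = (0.069346, 0.141280)   from Y*(Ω₁)=(0.044730, 0.406924), Y(Ω₂)=(0.361553, -0.130674)
  term(m=-2) = (0.018587, 0.017074)   from Y*(Ω₁)=(-0.049296, 0.101892), Y(Ω₂)=(0.064271, -0.213515)
  term(m=-1) = (0.064776, 0.025236)   from Y*(Ω₁)=(0.254957, -0.159878), Y(Ω₂)=(0.137806, 0.185396)
  term(m=+0) = (0.028907, 0.000000)   from Y*(Ω₁)=(0.122941, -0.000000), Y(Ω₂)=(0.235131, 0.000000)
  term(m=+1) = (0.064776, -0.025236)   from Y*(Ω₁)=(-0.254957, -0.159878), Y(Ω₂)=(-0.137806, 0.185396)
  term(m=+2) = (0.018587, -0.017074)   from Y*(Ω₁)=(-0.049296, -0.101892), Y(Ω₂)=(0.064271, 0.213515)
  term(m=+3) = (0.069346, -0.141280)   from Y*(Ω₁)=(-0.044730, 0.406924), Y(Ω₂)=(-0.361553, -0.130674)
Accumulated sum (0.334325, 0.000000); after 4π/(2l+1) scaling, (0.600179, 0.000000) ⇒ P_3 = 0.600179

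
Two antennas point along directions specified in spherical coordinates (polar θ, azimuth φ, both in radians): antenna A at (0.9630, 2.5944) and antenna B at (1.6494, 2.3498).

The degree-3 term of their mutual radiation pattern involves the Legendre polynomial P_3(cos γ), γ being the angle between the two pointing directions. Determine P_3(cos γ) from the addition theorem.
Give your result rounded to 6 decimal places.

-0.072557

Summing Y*_{l m}(θ₁,φ₁)·Y_{l m}(θ₂,φ₂) over m ∈ [−3, 3]; prefactor 4π/(2·3+1) = 1.795196:
  m=-3: +0.016323+0.230231i × +0.297851-0.286637i = +0.070855+0.063896i  (running Σ = +0.070855+0.063896i)
  m=-2: +0.180361-0.349498i × +0.001020-0.079748i = -0.027688-0.014740i  (running Σ = +0.043167+0.049156i)
  m=-1: -0.142859+0.087037i × +0.219378+0.222201i = -0.050680-0.012650i  (running Σ = -0.007513+0.036506i)
  m=0: -0.291839-0.000000i × +0.087005+0.000000i = -0.025391-0.000000i  (running Σ = -0.032904+0.036506i)
  m=1: +0.142859+0.087037i × -0.219378+0.222201i = -0.050680+0.012650i  (running Σ = -0.083584+0.049156i)
  m=2: +0.180361+0.349498i × +0.001020+0.079748i = -0.027688+0.014740i  (running Σ = -0.111272+0.063896i)
  m=3: -0.016323+0.230231i × -0.297851-0.286637i = +0.070855-0.063896i  (running Σ = -0.040417-0.000000i)
Σ over m = -0.040417-0.000000i; ×(4π/7) → -0.072557-0.000000i. Real part: -0.072557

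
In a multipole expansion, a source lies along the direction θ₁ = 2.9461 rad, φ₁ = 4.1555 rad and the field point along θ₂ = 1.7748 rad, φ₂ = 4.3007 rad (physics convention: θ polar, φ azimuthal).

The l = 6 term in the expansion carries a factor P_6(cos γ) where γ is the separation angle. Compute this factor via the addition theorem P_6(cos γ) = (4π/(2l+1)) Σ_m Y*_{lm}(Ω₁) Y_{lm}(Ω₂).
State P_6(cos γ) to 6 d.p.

0.277195

Addition theorem: P_6(cos γ) = (4π/13) Σ_m Y*_{lm}(Ω₁) Y_{lm}(Ω₂), m = −6…6:
  m=-6: 0.00003 - 0.00001j × 0.33353 - 0.26503j = 0.00001 - 0.00001j  (running Σ = 0.00001 - 0.00001j)
  m=-5: 0.00016 - 0.00043j × 0.26972 + 0.14305j = 0.00010 - 0.00009j  (running Σ = 0.00011 - 0.00010j)
  m=-4: -0.00297 - 0.00386j × 0.01366 - 0.17945j = -0.00073 + 0.00048j  (running Σ = -0.00062 + 0.00038j)
  m=-3: -0.03535 + 0.00354j × 0.29819 - 0.10405j = -0.01017 + 0.00473j  (running Σ = -0.01079 + 0.00511j)
  m=-2: -0.07720 + 0.15700j × -0.06726 - 0.07257j = 0.01659 - 0.00496j  (running Σ = 0.00579 + 0.00016j)
  m=-1: 0.27752 + 0.44573j × 0.12508 - 0.28645j = 0.16239 - 0.02375j  (running Σ = 0.16818 - 0.02359j)
  m=0: 0.64756 + 0.00000j × -0.07661 + 0.00000j = -0.04961 + 0.00000j  (running Σ = 0.11858 - 0.02359j)
  m=1: -0.27752 + 0.44573j × -0.12508 - 0.28645j = 0.16239 + 0.02375j  (running Σ = 0.28097 + 0.00016j)
  m=2: -0.07720 - 0.15700j × -0.06726 + 0.07257j = 0.01659 + 0.00496j  (running Σ = 0.29755 + 0.00511j)
  m=3: 0.03535 + 0.00354j × -0.29819 - 0.10405j = -0.01017 - 0.00473j  (running Σ = 0.28738 + 0.00038j)
  m=4: -0.00297 + 0.00386j × 0.01366 + 0.17945j = -0.00073 - 0.00048j  (running Σ = 0.28665 - 0.00010j)
  m=5: -0.00016 - 0.00043j × -0.26972 + 0.14305j = 0.00010 + 0.00009j  (running Σ = 0.28675 - 0.00001j)
  m=6: 0.00003 + 0.00001j × 0.33353 + 0.26503j = 0.00001 + 0.00001j  (running Σ = 0.28676 - 0.00000j)
Accumulated sum 0.28676 - 0.00000j; after 4π/(2l+1) scaling, 0.27720 - 0.00000j ⇒ P_6 = 0.277195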